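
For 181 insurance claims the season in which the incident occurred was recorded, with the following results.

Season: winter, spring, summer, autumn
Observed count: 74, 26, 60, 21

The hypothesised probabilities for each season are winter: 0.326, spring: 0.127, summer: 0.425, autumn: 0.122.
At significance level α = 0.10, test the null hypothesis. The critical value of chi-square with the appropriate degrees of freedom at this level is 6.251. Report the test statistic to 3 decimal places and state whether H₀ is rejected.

7.982; reject

Expected counts E_i = n·p_i: 181×0.326 = 59.006, 181×0.127 = 22.987, 181×0.425 = 76.925, 181×0.122 = 22.082.
χ² = (74−59.006)²/59.006 + (26−22.987)²/22.987 + (60−76.925)²/76.925 + (21−22.082)²/22.082
   = 3.8101 + 0.3949 + 3.7238 + 0.0530
Sum = 7.982
df = 3. Since 7.982 > 6.251, we reject H₀.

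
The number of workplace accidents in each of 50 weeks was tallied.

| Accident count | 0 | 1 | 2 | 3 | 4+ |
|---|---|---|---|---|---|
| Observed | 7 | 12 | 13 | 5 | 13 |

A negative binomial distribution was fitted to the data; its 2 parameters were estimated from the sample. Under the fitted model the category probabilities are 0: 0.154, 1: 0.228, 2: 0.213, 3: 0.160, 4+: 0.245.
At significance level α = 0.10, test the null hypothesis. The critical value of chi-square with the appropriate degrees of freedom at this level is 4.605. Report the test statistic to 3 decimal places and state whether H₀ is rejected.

Expected counts E_i = n·p_i: 50×0.154 = 7.7, 50×0.228 = 11.4, 50×0.213 = 10.65, 50×0.160 = 8, 50×0.245 = 12.25.
0: (7 − 7.7)²/7.7 = 0.49/7.7 = 0.0636
1: (12 − 11.4)²/11.4 = 0.36/11.4 = 0.0316
2: (13 − 10.65)²/10.65 = 5.5225/10.65 = 0.5185
3: (5 − 8)²/8 = 9/8 = 1.1250
4+: (13 − 12.25)²/12.25 = 0.5625/12.25 = 0.0459
Sum = 1.785
df = 2. Since 1.785 < 4.605, we do not reject H₀.

1.785; do not reject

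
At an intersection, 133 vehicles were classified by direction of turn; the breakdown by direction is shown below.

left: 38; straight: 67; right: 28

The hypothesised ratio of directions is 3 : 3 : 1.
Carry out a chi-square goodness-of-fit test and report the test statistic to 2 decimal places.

12.35

Ratio total = 7. Expected counts: 133×3/7 = 57, 133×3/7 = 57, 133×1/7 = 19.
cat           O        E   (O−E)²/E
left         38       57      6.333
straight     67       57      1.754
right        28       19      4.263
Sum = 12.35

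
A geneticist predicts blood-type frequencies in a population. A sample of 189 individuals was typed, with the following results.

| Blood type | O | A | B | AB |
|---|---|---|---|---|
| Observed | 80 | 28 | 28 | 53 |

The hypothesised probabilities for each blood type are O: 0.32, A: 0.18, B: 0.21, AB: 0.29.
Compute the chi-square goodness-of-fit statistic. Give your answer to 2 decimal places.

Expected counts E_i = n·p_i: 189×0.32 = 60.48, 189×0.18 = 34.02, 189×0.21 = 39.69, 189×0.29 = 54.81.
χ² = (80−60.48)²/60.48 + (28−34.02)²/34.02 + (28−39.69)²/39.69 + (53−54.81)²/54.81
   = 6.300 + 1.065 + 3.443 + 0.060
Sum = 10.87

10.87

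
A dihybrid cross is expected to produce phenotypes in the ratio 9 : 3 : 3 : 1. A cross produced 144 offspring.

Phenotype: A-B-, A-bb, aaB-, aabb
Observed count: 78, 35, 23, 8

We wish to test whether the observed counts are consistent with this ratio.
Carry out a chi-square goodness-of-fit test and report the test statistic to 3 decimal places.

3.185

Ratio total = 16. Expected counts: 144×9/16 = 81, 144×3/16 = 27, 144×3/16 = 27, 144×1/16 = 9.
χ² = (78−81)²/81 + (35−27)²/27 + (23−27)²/27 + (8−9)²/9
   = 0.1111 + 2.3704 + 0.5926 + 0.1111
Sum = 3.185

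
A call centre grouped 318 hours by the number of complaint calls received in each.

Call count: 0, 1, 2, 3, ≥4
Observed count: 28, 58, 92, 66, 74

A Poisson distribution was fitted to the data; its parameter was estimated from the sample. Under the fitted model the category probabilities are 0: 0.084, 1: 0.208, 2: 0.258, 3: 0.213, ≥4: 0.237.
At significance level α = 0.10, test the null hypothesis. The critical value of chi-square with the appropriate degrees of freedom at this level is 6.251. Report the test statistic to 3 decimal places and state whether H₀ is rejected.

Expected counts E_i = n·p_i: 318×0.084 = 26.712, 318×0.208 = 66.144, 318×0.258 = 82.044, 318×0.213 = 67.734, 318×0.237 = 75.366.
0: (28 − 26.712)²/26.712 = 1.658944/26.712 = 0.0621
1: (58 − 66.144)²/66.144 = 66.324736/66.144 = 1.0027
2: (92 − 82.044)²/82.044 = 99.121936/82.044 = 1.2082
3: (66 − 67.734)²/67.734 = 3.006756/67.734 = 0.0444
≥4: (74 − 75.366)²/75.366 = 1.865956/75.366 = 0.0248
Sum = 2.342
df = 3. Since 2.342 < 6.251, we do not reject H₀.

2.342; do not reject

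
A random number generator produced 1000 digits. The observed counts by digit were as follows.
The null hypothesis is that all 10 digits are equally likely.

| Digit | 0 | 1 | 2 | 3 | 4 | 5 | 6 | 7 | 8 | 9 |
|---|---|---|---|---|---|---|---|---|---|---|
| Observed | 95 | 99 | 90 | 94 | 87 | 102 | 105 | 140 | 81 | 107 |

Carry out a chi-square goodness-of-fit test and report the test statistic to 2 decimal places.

Expected count for each of the 10 categories: 1000/10 = 100.
χ² = (95−100)²/100 + (99−100)²/100 + (90−100)²/100 + (94−100)²/100 + (87−100)²/100 + (102−100)²/100 + (105−100)²/100 + (140−100)²/100 + (81−100)²/100 + (107−100)²/100
   = 0.250 + 0.010 + 1.000 + 0.360 + 1.690 + 0.040 + 0.250 + 16.000 + 3.610 + 0.490
Sum = 23.70

23.70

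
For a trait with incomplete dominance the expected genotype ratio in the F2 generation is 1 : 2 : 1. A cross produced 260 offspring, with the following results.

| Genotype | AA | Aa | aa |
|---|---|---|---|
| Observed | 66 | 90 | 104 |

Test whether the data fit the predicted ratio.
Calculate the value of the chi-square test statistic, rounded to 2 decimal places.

Ratio total = 4. Expected counts: 260×1/4 = 65, 260×2/4 = 130, 260×1/4 = 65.
AA: (66 − 65)²/65 = 1/65 = 0.015
Aa: (90 − 130)²/130 = 1600/130 = 12.308
aa: (104 − 65)²/65 = 1521/65 = 23.400
Sum = 35.72

35.72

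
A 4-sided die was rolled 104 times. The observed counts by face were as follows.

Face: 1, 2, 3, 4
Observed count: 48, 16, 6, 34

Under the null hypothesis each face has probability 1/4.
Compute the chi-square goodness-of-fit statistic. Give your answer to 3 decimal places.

40.308

Under H₀ each category has probability 1/4, so each expected count is 104/4 = 26.
χ² = (48−26)²/26 + (16−26)²/26 + (6−26)²/26 + (34−26)²/26
   = 18.6154 + 3.8462 + 15.3846 + 2.4615
Sum = 40.308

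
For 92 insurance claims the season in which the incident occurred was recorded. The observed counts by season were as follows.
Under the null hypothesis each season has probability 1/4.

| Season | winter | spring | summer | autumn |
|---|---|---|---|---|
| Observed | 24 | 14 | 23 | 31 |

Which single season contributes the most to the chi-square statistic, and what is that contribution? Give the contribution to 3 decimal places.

Expected count for each of the 4 categories: 92/4 = 23.
χ² = (24−23)²/23 + (14−23)²/23 + (23−23)²/23 + (31−23)²/23
   = 0.0435 + 3.5217 + 0.0000 + 2.7826
The largest term is for spring: 3.522.

spring, 3.522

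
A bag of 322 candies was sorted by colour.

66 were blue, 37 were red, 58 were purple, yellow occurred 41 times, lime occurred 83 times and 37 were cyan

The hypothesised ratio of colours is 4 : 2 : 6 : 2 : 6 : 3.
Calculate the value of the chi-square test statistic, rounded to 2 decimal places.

19.37

Ratio total = 23. Expected counts: 322×4/23 = 56, 322×2/23 = 28, 322×6/23 = 84, 322×2/23 = 28, 322×6/23 = 84, 322×3/23 = 42.
χ² = (66−56)²/56 + (37−28)²/28 + (58−84)²/84 + (41−28)²/28 + (83−84)²/84 + (37−42)²/42
   = 1.786 + 2.893 + 8.048 + 6.036 + 0.012 + 0.595
Sum = 19.37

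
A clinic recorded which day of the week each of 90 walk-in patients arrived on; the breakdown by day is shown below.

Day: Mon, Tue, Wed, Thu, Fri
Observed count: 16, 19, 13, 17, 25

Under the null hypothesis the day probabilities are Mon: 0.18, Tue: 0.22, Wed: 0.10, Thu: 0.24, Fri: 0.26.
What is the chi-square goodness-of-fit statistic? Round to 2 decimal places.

Expected counts E_i = n·p_i: 90×0.18 = 16.2, 90×0.22 = 19.8, 90×0.10 = 9, 90×0.24 = 21.6, 90×0.26 = 23.4.
Mon: (16 − 16.2)²/16.2 = 0.04/16.2 = 0.002
Tue: (19 − 19.8)²/19.8 = 0.64/19.8 = 0.032
Wed: (13 − 9)²/9 = 16/9 = 1.778
Thu: (17 − 21.6)²/21.6 = 21.16/21.6 = 0.980
Fri: (25 − 23.4)²/23.4 = 2.56/23.4 = 0.109
Sum = 2.90

2.90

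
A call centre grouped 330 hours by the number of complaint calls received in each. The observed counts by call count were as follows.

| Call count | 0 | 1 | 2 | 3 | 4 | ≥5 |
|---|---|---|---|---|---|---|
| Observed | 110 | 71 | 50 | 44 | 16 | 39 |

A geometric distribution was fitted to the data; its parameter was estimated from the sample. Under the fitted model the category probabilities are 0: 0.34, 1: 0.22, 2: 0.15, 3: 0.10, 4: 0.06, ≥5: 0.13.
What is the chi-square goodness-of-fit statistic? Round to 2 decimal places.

4.83

Expected counts E_i = n·p_i: 330×0.34 = 112.2, 330×0.22 = 72.6, 330×0.15 = 49.5, 330×0.10 = 33, 330×0.06 = 19.8, 330×0.13 = 42.9.
0: (110 − 112.2)²/112.2 = 4.84/112.2 = 0.043
1: (71 − 72.6)²/72.6 = 2.56/72.6 = 0.035
2: (50 − 49.5)²/49.5 = 0.25/49.5 = 0.005
3: (44 − 33)²/33 = 121/33 = 3.667
4: (16 − 19.8)²/19.8 = 14.44/19.8 = 0.729
≥5: (39 − 42.9)²/42.9 = 15.21/42.9 = 0.355
Sum = 4.83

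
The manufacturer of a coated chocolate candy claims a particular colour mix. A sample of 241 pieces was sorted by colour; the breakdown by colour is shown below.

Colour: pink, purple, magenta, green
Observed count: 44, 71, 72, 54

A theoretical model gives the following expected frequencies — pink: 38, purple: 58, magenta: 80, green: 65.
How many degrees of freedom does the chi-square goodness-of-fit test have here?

There are k = 4 categories and no parameters were estimated from the data, so df = 4 − 1 = 3.

3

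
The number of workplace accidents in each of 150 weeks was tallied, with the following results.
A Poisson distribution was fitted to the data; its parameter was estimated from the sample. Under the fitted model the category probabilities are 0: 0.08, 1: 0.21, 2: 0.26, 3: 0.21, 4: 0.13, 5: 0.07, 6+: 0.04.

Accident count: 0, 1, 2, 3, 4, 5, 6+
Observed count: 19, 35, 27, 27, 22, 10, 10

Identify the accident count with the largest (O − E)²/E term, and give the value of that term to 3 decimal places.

Expected counts E_i = n·p_i: 150×0.08 = 12, 150×0.21 = 31.5, 150×0.26 = 39, 150×0.21 = 31.5, 150×0.13 = 19.5, 150×0.07 = 10.5, 150×0.04 = 6.
0: (19 − 12)²/12 = 49/12 = 4.0833
1: (35 − 31.5)²/31.5 = 12.25/31.5 = 0.3889
2: (27 − 39)²/39 = 144/39 = 3.6923
3: (27 − 31.5)²/31.5 = 20.25/31.5 = 0.6429
4: (22 − 19.5)²/19.5 = 6.25/19.5 = 0.3205
5: (10 − 10.5)²/10.5 = 0.25/10.5 = 0.0238
6+: (10 − 6)²/6 = 16/6 = 2.6667
The largest term is for 0: 4.083.

0, 4.083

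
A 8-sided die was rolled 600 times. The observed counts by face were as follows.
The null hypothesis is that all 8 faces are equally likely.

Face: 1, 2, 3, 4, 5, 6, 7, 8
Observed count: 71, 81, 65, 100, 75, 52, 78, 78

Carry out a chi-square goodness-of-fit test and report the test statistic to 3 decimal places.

Under H₀ each category has probability 1/8, so each expected count is 600/8 = 75.
1: (71 − 75)²/75 = 16/75 = 0.2133
2: (81 − 75)²/75 = 36/75 = 0.4800
3: (65 − 75)²/75 = 100/75 = 1.3333
4: (100 − 75)²/75 = 625/75 = 8.3333
5: (75 − 75)²/75 = 0/75 = 0.0000
6: (52 − 75)²/75 = 529/75 = 7.0533
7: (78 − 75)²/75 = 9/75 = 0.1200
8: (78 − 75)²/75 = 9/75 = 0.1200
Sum = 17.653

17.653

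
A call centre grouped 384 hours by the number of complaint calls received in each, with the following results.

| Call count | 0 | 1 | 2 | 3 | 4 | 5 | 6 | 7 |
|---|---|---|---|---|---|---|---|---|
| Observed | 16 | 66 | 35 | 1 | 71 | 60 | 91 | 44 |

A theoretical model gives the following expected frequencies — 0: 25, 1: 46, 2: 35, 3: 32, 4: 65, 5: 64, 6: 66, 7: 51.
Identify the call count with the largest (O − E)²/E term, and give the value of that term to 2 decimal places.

cat         O        E   (O−E)²/E
0          16       25      3.240
1          66       46      8.696
2          35       35      0.000
3           1       32     30.031
4          71       65      0.554
5          60       64      0.250
6          91       66      9.470
7          44       51      0.961
The largest term is for 3: 30.03.

3, 30.03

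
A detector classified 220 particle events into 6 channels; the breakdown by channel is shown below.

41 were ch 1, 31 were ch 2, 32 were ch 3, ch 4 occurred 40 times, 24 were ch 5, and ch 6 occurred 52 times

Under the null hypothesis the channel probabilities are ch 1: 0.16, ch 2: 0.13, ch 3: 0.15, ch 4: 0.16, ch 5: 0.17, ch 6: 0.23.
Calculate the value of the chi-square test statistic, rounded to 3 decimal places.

Expected counts E_i = n·p_i: 220×0.16 = 35.2, 220×0.13 = 28.6, 220×0.15 = 33, 220×0.16 = 35.2, 220×0.17 = 37.4, 220×0.23 = 50.6.
ch 1: (41 − 35.2)²/35.2 = 33.64/35.2 = 0.9557
ch 2: (31 − 28.6)²/28.6 = 5.76/28.6 = 0.2014
ch 3: (32 − 33)²/33 = 1/33 = 0.0303
ch 4: (40 − 35.2)²/35.2 = 23.04/35.2 = 0.6545
ch 5: (24 − 37.4)²/37.4 = 179.56/37.4 = 4.8011
ch 6: (52 − 50.6)²/50.6 = 1.96/50.6 = 0.0387
Sum = 6.682

6.682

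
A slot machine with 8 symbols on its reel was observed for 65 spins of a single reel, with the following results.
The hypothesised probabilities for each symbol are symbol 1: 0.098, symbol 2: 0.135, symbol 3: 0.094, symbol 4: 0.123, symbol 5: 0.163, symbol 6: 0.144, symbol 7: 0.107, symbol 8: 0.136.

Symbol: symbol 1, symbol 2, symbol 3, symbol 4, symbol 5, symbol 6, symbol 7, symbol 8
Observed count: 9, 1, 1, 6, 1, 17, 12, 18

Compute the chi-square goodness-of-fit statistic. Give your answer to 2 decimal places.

40.82

Expected counts E_i = n·p_i: 65×0.098 = 6.37, 65×0.135 = 8.775, 65×0.094 = 6.11, 65×0.123 = 7.995, 65×0.163 = 10.595, 65×0.144 = 9.36, 65×0.107 = 6.955, 65×0.136 = 8.84.
symbol 1: (9 − 6.37)²/6.37 = 6.9169/6.37 = 1.086
symbol 2: (1 − 8.775)²/8.775 = 60.450625/8.775 = 6.889
symbol 3: (1 − 6.11)²/6.11 = 26.1121/6.11 = 4.274
symbol 4: (6 − 7.995)²/7.995 = 3.980025/7.995 = 0.498
symbol 5: (1 − 10.595)²/10.595 = 92.064025/10.595 = 8.689
symbol 6: (17 − 9.36)²/9.36 = 58.3696/9.36 = 6.236
symbol 7: (12 − 6.955)²/6.955 = 25.452025/6.955 = 3.660
symbol 8: (18 − 8.84)²/8.84 = 83.9056/8.84 = 9.492
Sum = 40.82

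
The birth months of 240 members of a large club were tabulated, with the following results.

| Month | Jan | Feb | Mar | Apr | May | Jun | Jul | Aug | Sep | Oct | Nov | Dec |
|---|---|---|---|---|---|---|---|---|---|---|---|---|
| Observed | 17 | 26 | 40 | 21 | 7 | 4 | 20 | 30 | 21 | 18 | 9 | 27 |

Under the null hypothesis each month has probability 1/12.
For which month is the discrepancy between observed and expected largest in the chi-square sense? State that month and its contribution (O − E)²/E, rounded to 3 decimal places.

Expected count for each of the 12 categories: 240/12 = 20.
cat         O        E   (O−E)²/E
Jan        17       20     0.4500
Feb        26       20     1.8000
Mar        40       20    20.0000
Apr        21       20     0.0500
May         7       20     8.4500
Jun         4       20    12.8000
Jul        20       20     0.0000
Aug        30       20     5.0000
Sep        21       20     0.0500
Oct        18       20     0.2000
Nov         9       20     6.0500
Dec        27       20     2.4500
The largest term is for Mar: 20.000.

Mar, 20.000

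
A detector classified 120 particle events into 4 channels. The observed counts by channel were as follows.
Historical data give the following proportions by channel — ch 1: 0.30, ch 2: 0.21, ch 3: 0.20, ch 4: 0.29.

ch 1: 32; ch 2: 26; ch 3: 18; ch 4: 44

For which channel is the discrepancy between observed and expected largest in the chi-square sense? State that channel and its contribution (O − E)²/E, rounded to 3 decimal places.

Expected counts E_i = n·p_i: 120×0.30 = 36, 120×0.21 = 25.2, 120×0.20 = 24, 120×0.29 = 34.8.
cat         O        E   (O−E)²/E
ch 1       32       36     0.4444
ch 2       26     25.2     0.0254
ch 3       18       24     1.5000
ch 4       44     34.8     2.4322
The largest term is for ch 4: 2.432.

ch 4, 2.432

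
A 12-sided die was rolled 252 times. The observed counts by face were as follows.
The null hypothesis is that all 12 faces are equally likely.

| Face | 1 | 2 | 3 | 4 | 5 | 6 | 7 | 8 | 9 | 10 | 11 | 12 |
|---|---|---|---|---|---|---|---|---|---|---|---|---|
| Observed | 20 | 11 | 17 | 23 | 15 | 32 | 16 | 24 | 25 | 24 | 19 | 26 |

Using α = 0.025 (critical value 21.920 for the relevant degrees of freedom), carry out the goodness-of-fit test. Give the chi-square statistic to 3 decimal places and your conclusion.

17.429; do not reject

Under H₀ each category has probability 1/12, so each expected count is 252/12 = 21.
1: (20 − 21)²/21 = 1/21 = 0.0476
2: (11 − 21)²/21 = 100/21 = 4.7619
3: (17 − 21)²/21 = 16/21 = 0.7619
4: (23 − 21)²/21 = 4/21 = 0.1905
5: (15 − 21)²/21 = 36/21 = 1.7143
6: (32 − 21)²/21 = 121/21 = 5.7619
7: (16 − 21)²/21 = 25/21 = 1.1905
8: (24 − 21)²/21 = 9/21 = 0.4286
9: (25 − 21)²/21 = 16/21 = 0.7619
10: (24 − 21)²/21 = 9/21 = 0.4286
11: (19 − 21)²/21 = 4/21 = 0.1905
12: (26 − 21)²/21 = 25/21 = 1.1905
Sum = 17.429
df = 11. Since 17.429 < 21.920, we do not reject H₀.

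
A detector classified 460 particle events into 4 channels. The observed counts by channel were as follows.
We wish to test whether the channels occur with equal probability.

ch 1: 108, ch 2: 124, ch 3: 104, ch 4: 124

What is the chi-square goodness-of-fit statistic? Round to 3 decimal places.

Under H₀ each category has probability 1/4, so each expected count is 460/4 = 115.
ch 1: (108 − 115)²/115 = 49/115 = 0.4261
ch 2: (124 − 115)²/115 = 81/115 = 0.7043
ch 3: (104 − 115)²/115 = 121/115 = 1.0522
ch 4: (124 − 115)²/115 = 81/115 = 0.7043
Sum = 2.887

2.887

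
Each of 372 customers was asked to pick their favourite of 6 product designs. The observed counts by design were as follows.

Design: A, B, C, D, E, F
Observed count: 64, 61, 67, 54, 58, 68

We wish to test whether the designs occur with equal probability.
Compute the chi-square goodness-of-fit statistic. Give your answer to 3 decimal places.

2.355

Under H₀ each category has probability 1/6, so each expected count is 372/6 = 62.
χ² = (64−62)²/62 + (61−62)²/62 + (67−62)²/62 + (54−62)²/62 + (58−62)²/62 + (68−62)²/62
   = 0.0645 + 0.0161 + 0.4032 + 1.0323 + 0.2581 + 0.5806
Sum = 2.355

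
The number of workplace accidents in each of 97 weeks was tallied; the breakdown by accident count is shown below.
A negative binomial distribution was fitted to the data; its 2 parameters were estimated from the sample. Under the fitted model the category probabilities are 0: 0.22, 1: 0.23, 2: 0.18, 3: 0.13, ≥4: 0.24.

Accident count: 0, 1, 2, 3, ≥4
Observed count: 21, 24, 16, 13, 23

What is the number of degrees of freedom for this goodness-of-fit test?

There are k = 5 categories and 2 parameters estimated from the data, so df = 5 − 1 − 2 = 2.

2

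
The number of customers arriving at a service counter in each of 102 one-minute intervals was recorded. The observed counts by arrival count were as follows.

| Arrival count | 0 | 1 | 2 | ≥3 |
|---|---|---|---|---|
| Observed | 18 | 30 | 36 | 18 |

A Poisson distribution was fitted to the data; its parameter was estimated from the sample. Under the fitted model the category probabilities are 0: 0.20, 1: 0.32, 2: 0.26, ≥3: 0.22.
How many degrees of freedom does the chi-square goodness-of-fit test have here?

There are k = 4 categories and 1 parameter estimated from the data, so df = 4 − 1 − 1 = 2.

2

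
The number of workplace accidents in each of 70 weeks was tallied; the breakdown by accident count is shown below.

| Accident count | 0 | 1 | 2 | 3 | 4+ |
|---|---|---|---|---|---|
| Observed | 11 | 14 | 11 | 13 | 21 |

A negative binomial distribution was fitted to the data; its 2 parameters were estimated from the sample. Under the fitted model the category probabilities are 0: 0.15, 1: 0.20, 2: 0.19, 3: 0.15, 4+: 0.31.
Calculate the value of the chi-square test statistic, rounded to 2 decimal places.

Expected counts E_i = n·p_i: 70×0.15 = 10.5, 70×0.20 = 14, 70×0.19 = 13.3, 70×0.15 = 10.5, 70×0.31 = 21.7.
0: (11 − 10.5)²/10.5 = 0.25/10.5 = 0.024
1: (14 − 14)²/14 = 0/14 = 0.000
2: (11 − 13.3)²/13.3 = 5.29/13.3 = 0.398
3: (13 − 10.5)²/10.5 = 6.25/10.5 = 0.595
4+: (21 − 21.7)²/21.7 = 0.49/21.7 = 0.023
Sum = 1.04

1.04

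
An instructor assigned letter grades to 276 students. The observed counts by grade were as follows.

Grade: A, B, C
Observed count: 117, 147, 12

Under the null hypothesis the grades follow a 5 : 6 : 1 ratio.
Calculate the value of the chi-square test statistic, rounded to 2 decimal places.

Ratio total = 12. Expected counts: 276×5/12 = 115, 276×6/12 = 138, 276×1/12 = 23.
A: (117 − 115)²/115 = 4/115 = 0.035
B: (147 − 138)²/138 = 81/138 = 0.587
C: (12 − 23)²/23 = 121/23 = 5.261
Sum = 5.88

5.88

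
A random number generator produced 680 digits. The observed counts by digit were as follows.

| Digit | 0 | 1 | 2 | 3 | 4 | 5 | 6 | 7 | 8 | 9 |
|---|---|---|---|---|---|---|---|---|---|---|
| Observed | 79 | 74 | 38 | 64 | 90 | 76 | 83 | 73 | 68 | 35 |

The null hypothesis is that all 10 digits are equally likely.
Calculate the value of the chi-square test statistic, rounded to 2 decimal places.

43.53

Under H₀ each category has probability 1/10, so each expected count is 680/10 = 68.
cat         O        E   (O−E)²/E
0          79       68      1.779
1          74       68      0.529
2          38       68     13.235
3          64       68      0.235
4          90       68      7.118
5          76       68      0.941
6          83       68      3.309
7          73       68      0.368
8          68       68      0.000
9          35       68     16.015
Sum = 43.53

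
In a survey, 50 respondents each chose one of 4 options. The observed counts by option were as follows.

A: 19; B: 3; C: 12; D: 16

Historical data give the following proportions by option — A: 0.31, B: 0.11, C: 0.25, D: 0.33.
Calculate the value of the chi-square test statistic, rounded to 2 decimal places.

Expected counts E_i = n·p_i: 50×0.31 = 15.5, 50×0.11 = 5.5, 50×0.25 = 12.5, 50×0.33 = 16.5.
A: (19 − 15.5)²/15.5 = 12.25/15.5 = 0.790
B: (3 − 5.5)²/5.5 = 6.25/5.5 = 1.136
C: (12 − 12.5)²/12.5 = 0.25/12.5 = 0.020
D: (16 − 16.5)²/16.5 = 0.25/16.5 = 0.015
Sum = 1.96

1.96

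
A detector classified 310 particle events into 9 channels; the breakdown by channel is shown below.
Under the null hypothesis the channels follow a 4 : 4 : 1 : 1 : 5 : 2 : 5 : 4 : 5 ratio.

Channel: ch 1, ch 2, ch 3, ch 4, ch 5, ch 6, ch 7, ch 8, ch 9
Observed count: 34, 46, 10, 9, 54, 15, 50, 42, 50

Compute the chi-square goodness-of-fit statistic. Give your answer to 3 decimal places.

Ratio total = 31. Expected counts: 310×4/31 = 40, 310×4/31 = 40, 310×1/31 = 10, 310×1/31 = 10, 310×5/31 = 50, 310×2/31 = 20, 310×5/31 = 50, 310×4/31 = 40, 310×5/31 = 50.
χ² = (34−40)²/40 + (46−40)²/40 + (10−10)²/10 + (9−10)²/10 + (54−50)²/50 + (15−20)²/20 + (50−50)²/50 + (42−40)²/40 + (50−50)²/50
   = 0.9000 + 0.9000 + 0.0000 + 0.1000 + 0.3200 + 1.2500 + 0.0000 + 0.1000 + 0.0000
Sum = 3.570

3.570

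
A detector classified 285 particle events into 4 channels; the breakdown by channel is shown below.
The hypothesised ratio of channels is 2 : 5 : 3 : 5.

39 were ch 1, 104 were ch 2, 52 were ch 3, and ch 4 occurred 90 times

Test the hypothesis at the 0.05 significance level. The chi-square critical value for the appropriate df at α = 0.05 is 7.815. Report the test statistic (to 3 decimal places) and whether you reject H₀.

1.581; do not reject

Ratio total = 15. Expected counts: 285×2/15 = 38, 285×5/15 = 95, 285×3/15 = 57, 285×5/15 = 95.
cat         O        E   (O−E)²/E
ch 1       39       38     0.0263
ch 2      104       95     0.8526
ch 3       52       57     0.4386
ch 4       90       95     0.2632
Sum = 1.581
df = 3. Since 1.581 < 7.815, we do not reject H₀.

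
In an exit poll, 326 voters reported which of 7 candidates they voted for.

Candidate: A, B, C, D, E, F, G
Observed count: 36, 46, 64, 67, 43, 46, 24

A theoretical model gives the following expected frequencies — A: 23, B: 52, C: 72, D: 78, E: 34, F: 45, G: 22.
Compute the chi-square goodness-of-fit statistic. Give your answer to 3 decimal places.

cat         O        E   (O−E)²/E
A          36       23     7.3478
B          46       52     0.6923
C          64       72     0.8889
D          67       78     1.5513
E          43       34     2.3824
F          46       45     0.0222
G          24       22     0.1818
Sum = 13.067

13.067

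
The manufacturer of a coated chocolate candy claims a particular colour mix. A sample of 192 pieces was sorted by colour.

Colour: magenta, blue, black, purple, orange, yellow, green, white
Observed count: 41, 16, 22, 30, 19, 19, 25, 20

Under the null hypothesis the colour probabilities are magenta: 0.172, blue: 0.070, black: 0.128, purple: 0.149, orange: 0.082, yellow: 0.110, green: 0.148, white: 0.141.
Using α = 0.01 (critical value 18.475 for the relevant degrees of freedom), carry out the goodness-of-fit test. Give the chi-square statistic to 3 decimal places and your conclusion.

5.896; do not reject

Expected counts E_i = n·p_i: 192×0.172 = 33.024, 192×0.070 = 13.44, 192×0.128 = 24.576, 192×0.149 = 28.608, 192×0.082 = 15.744, 192×0.110 = 21.12, 192×0.148 = 28.416, 192×0.141 = 27.072.
χ² = (41−33.024)²/33.024 + (16−13.44)²/13.44 + (22−24.576)²/24.576 + (30−28.608)²/28.608 + (19−15.744)²/15.744 + (19−21.12)²/21.12 + (25−28.416)²/28.416 + (20−27.072)²/27.072
   = 1.9264 + 0.4876 + 0.2700 + 0.0677 + 0.6734 + 0.2128 + 0.4107 + 1.8474
Sum = 5.896
df = 7. Since 5.896 < 18.475, we do not reject H₀.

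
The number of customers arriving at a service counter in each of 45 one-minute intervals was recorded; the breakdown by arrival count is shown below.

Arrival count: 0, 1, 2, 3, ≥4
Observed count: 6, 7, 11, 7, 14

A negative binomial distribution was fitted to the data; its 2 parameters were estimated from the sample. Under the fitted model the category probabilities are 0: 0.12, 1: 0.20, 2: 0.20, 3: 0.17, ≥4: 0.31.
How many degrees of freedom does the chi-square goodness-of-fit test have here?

2

There are k = 5 categories and 2 parameters estimated from the data, so df = 5 − 1 − 2 = 2.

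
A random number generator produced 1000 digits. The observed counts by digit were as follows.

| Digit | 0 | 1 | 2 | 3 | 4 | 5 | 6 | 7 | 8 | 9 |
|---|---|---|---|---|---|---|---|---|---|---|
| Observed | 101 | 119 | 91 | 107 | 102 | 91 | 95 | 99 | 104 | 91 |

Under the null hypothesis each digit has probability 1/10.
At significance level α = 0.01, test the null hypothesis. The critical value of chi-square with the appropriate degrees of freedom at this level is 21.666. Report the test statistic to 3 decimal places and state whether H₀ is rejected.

Expected count for each of the 10 categories: 1000/10 = 100.
cat         O        E   (O−E)²/E
0         101      100     0.0100
1         119      100     3.6100
2          91      100     0.8100
3         107      100     0.4900
4         102      100     0.0400
5          91      100     0.8100
6          95      100     0.2500
7          99      100     0.0100
8         104      100     0.1600
9          91      100     0.8100
Sum = 7.000
df = 9. Since 7.000 < 21.666, we do not reject H₀.

7.000; do not reject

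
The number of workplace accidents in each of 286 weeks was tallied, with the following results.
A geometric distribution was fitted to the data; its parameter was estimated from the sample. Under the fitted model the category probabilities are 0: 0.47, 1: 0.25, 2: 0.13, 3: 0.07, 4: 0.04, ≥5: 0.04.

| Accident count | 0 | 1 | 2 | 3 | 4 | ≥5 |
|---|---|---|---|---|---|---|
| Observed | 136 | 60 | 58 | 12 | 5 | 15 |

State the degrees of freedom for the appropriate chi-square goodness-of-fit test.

There are k = 6 categories and 1 parameter estimated from the data, so df = 6 − 1 − 1 = 4.

4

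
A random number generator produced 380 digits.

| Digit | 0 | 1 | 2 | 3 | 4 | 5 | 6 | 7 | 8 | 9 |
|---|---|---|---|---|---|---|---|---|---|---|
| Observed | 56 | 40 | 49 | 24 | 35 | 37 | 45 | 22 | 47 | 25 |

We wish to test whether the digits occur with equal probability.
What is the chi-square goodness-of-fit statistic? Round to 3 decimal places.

Expected count for each of the 10 categories: 380/10 = 38.
0: (56 − 38)²/38 = 324/38 = 8.5263
1: (40 − 38)²/38 = 4/38 = 0.1053
2: (49 − 38)²/38 = 121/38 = 3.1842
3: (24 − 38)²/38 = 196/38 = 5.1579
4: (35 − 38)²/38 = 9/38 = 0.2368
5: (37 − 38)²/38 = 1/38 = 0.0263
6: (45 − 38)²/38 = 49/38 = 1.2895
7: (22 − 38)²/38 = 256/38 = 6.7368
8: (47 − 38)²/38 = 81/38 = 2.1316
9: (25 − 38)²/38 = 169/38 = 4.4474
Sum = 31.842

31.842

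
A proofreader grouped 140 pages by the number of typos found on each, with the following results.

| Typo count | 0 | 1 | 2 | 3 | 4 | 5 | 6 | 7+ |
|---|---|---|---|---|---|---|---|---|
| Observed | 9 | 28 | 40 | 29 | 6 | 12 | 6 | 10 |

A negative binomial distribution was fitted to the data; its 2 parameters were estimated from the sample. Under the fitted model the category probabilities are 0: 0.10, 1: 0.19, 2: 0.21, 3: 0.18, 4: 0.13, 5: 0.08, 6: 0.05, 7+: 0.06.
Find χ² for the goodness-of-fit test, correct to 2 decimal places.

Expected counts E_i = n·p_i: 140×0.10 = 14, 140×0.19 = 26.6, 140×0.21 = 29.4, 140×0.18 = 25.2, 140×0.13 = 18.2, 140×0.08 = 11.2, 140×0.05 = 7, 140×0.06 = 8.4.
cat         O        E   (O−E)²/E
0           9       14      1.786
1          28     26.6      0.074
2          40     29.4      3.822
3          29     25.2      0.573
4           6     18.2      8.178
5          12     11.2      0.057
6           6        7      0.143
7+         10      8.4      0.305
Sum = 14.94

14.94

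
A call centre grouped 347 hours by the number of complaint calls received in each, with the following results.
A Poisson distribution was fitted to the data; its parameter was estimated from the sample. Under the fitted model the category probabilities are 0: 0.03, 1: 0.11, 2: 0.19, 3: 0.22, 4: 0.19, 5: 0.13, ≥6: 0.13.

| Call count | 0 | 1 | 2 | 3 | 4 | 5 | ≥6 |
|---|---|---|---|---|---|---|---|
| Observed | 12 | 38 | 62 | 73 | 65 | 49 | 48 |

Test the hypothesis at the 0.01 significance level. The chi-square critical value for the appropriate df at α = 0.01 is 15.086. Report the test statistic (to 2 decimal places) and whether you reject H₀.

1.16; do not reject

Expected counts E_i = n·p_i: 347×0.03 = 10.41, 347×0.11 = 38.17, 347×0.19 = 65.93, 347×0.22 = 76.34, 347×0.19 = 65.93, 347×0.13 = 45.11, 347×0.13 = 45.11.
cat         O        E   (O−E)²/E
0          12    10.41      0.243
1          38    38.17      0.001
2          62    65.93      0.234
3          73    76.34      0.146
4          65    65.93      0.013
5          49    45.11      0.335
≥6         48    45.11      0.185
Sum = 1.16
df = 5. Since 1.16 < 15.086, we do not reject H₀.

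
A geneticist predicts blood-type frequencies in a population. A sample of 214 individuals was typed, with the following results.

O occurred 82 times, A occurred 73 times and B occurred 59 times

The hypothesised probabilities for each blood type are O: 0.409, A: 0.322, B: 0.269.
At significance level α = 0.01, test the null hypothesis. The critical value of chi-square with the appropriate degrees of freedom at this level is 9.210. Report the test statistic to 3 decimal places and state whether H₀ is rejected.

Expected counts E_i = n·p_i: 214×0.409 = 87.526, 214×0.322 = 68.908, 214×0.269 = 57.566.
cat         O        E   (O−E)²/E
O          82   87.526     0.3489
A          73   68.908     0.2430
B          59   57.566     0.0357
Sum = 0.628
df = 2. Since 0.628 < 9.210, we do not reject H₀.

0.628; do not reject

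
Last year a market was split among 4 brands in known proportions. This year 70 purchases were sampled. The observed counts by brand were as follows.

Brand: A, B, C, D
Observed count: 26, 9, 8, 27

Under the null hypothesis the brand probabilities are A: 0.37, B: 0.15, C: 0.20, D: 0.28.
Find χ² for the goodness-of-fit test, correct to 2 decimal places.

Expected counts E_i = n·p_i: 70×0.37 = 25.9, 70×0.15 = 10.5, 70×0.20 = 14, 70×0.28 = 19.6.
A: (26 − 25.9)²/25.9 = 0.01/25.9 = 0.000
B: (9 − 10.5)²/10.5 = 2.25/10.5 = 0.214
C: (8 − 14)²/14 = 36/14 = 2.571
D: (27 − 19.6)²/19.6 = 54.76/19.6 = 2.794
Sum = 5.58

5.58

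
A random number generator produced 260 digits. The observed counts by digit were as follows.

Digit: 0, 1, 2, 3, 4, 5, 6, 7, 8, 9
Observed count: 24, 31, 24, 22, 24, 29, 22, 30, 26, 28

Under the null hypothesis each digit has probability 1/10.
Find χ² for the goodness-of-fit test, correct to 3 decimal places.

3.769

Expected count for each of the 10 categories: 260/10 = 26.
χ² = (24−26)²/26 + (31−26)²/26 + (24−26)²/26 + (22−26)²/26 + (24−26)²/26 + (29−26)²/26 + (22−26)²/26 + (30−26)²/26 + (26−26)²/26 + (28−26)²/26
   = 0.1538 + 0.9615 + 0.1538 + 0.6154 + 0.1538 + 0.3462 + 0.6154 + 0.6154 + 0.0000 + 0.1538
Sum = 3.769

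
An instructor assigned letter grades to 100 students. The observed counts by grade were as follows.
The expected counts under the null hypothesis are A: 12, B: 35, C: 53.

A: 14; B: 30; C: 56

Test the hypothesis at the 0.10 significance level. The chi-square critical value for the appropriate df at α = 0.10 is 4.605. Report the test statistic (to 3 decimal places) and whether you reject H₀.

1.217; do not reject

A: (14 − 12)²/12 = 4/12 = 0.3333
B: (30 − 35)²/35 = 25/35 = 0.7143
C: (56 − 53)²/53 = 9/53 = 0.1698
Sum = 1.217
df = 2. Since 1.217 < 4.605, we do not reject H₀.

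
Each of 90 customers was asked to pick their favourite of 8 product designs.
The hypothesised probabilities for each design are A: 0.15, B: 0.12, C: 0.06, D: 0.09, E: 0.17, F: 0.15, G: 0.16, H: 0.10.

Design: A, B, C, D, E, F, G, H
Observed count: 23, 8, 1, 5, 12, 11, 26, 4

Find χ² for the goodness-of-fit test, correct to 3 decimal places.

25.480

Expected counts E_i = n·p_i: 90×0.15 = 13.5, 90×0.12 = 10.8, 90×0.06 = 5.4, 90×0.09 = 8.1, 90×0.17 = 15.3, 90×0.15 = 13.5, 90×0.16 = 14.4, 90×0.10 = 9.
χ² = (23−13.5)²/13.5 + (8−10.8)²/10.8 + (1−5.4)²/5.4 + (5−8.1)²/8.1 + (12−15.3)²/15.3 + (11−13.5)²/13.5 + (26−14.4)²/14.4 + (4−9)²/9
   = 6.6852 + 0.7259 + 3.5852 + 1.1864 + 0.7118 + 0.4630 + 9.3444 + 2.7778
Sum = 25.480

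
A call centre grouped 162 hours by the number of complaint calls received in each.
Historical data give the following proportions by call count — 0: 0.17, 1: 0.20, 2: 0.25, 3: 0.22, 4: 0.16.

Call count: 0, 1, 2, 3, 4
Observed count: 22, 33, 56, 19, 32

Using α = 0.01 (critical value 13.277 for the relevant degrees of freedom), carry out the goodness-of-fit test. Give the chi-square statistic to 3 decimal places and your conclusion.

16.253; reject

Expected counts E_i = n·p_i: 162×0.17 = 27.54, 162×0.20 = 32.4, 162×0.25 = 40.5, 162×0.22 = 35.64, 162×0.16 = 25.92.
0: (22 − 27.54)²/27.54 = 30.6916/27.54 = 1.1144
1: (33 − 32.4)²/32.4 = 0.36/32.4 = 0.0111
2: (56 − 40.5)²/40.5 = 240.25/40.5 = 5.9321
3: (19 − 35.64)²/35.64 = 276.8896/35.64 = 7.7691
4: (32 − 25.92)²/25.92 = 36.9664/25.92 = 1.4262
Sum = 16.253
df = 4. Since 16.253 > 13.277, we reject H₀.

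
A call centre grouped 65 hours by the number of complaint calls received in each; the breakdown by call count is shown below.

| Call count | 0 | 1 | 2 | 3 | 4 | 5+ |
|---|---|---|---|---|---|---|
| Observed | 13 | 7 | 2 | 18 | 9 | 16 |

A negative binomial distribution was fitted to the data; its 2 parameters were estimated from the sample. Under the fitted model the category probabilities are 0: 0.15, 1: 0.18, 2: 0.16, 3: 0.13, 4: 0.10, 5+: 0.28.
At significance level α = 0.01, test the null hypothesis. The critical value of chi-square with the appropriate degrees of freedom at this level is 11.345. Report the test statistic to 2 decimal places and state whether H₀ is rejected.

Expected counts E_i = n·p_i: 65×0.15 = 9.75, 65×0.18 = 11.7, 65×0.16 = 10.4, 65×0.13 = 8.45, 65×0.10 = 6.5, 65×0.28 = 18.2.
χ² = (13−9.75)²/9.75 + (7−11.7)²/11.7 + (2−10.4)²/10.4 + (18−8.45)²/8.45 + (9−6.5)²/6.5 + (16−18.2)²/18.2
   = 1.083 + 1.888 + 6.785 + 10.793 + 0.962 + 0.266
Sum = 21.78
df = 3. Since 21.78 > 11.345, we reject H₀.

21.78; reject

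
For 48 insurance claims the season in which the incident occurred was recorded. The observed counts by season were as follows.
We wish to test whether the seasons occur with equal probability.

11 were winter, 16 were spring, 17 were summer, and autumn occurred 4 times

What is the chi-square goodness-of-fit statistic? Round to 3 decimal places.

8.833

Expected count for each of the 4 categories: 48/4 = 12.
cat         O        E   (O−E)²/E
winter     11       12     0.0833
spring     16       12     1.3333
summer     17       12     2.0833
autumn      4       12     5.3333
Sum = 8.833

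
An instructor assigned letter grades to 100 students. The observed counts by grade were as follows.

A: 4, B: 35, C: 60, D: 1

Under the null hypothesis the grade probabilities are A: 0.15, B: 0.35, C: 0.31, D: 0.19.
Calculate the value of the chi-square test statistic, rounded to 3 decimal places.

52.248

Expected counts E_i = n·p_i: 100×0.15 = 15, 100×0.35 = 35, 100×0.31 = 31, 100×0.19 = 19.
A: (4 − 15)²/15 = 121/15 = 8.0667
B: (35 − 35)²/35 = 0/35 = 0.0000
C: (60 − 31)²/31 = 841/31 = 27.1290
D: (1 − 19)²/19 = 324/19 = 17.0526
Sum = 52.248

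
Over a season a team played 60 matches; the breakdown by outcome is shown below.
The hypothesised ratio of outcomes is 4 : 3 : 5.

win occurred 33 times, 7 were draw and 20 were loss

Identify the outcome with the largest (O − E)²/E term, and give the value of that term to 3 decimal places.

Ratio total = 12. Expected counts: 60×4/12 = 20, 60×3/12 = 15, 60×5/12 = 25.
win: (33 − 20)²/20 = 169/20 = 8.4500
draw: (7 − 15)²/15 = 64/15 = 4.2667
loss: (20 − 25)²/25 = 25/25 = 1.0000
The largest term is for win: 8.450.

win, 8.450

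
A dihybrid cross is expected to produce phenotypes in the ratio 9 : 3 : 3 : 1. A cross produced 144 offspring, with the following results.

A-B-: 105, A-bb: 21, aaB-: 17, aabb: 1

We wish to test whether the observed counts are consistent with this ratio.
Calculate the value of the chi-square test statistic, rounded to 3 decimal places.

Ratio total = 16. Expected counts: 144×9/16 = 81, 144×3/16 = 27, 144×3/16 = 27, 144×1/16 = 9.
cat         O        E   (O−E)²/E
A-B-      105       81     7.1111
A-bb       21       27     1.3333
aaB-       17       27     3.7037
aabb        1        9     7.1111
Sum = 19.259

19.259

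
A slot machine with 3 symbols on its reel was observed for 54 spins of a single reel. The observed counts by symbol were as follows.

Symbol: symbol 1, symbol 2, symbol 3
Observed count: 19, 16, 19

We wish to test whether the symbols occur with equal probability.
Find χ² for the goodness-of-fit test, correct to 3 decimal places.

0.333

Under H₀ each category has probability 1/3, so each expected count is 54/3 = 18.
symbol 1: (19 − 18)²/18 = 1/18 = 0.0556
symbol 2: (16 − 18)²/18 = 4/18 = 0.2222
symbol 3: (19 − 18)²/18 = 1/18 = 0.0556
Sum = 0.333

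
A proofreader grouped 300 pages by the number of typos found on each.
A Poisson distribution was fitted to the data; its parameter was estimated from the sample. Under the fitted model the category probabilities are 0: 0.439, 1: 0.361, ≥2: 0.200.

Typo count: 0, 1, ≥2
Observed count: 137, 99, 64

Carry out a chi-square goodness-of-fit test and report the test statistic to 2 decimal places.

1.28

Expected counts E_i = n·p_i: 300×0.439 = 131.7, 300×0.361 = 108.3, 300×0.200 = 60.
0: (137 − 131.7)²/131.7 = 28.09/131.7 = 0.213
1: (99 − 108.3)²/108.3 = 86.49/108.3 = 0.799
≥2: (64 − 60)²/60 = 16/60 = 0.267
Sum = 1.28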